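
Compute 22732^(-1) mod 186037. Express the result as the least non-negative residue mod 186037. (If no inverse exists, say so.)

Extended Euclidean algorithm:
186037 = 8*22732 + 4181
22732 = 5*4181 + 1827
4181 = 2*1827 + 527
1827 = 3*527 + 246
527 = 2*246 + 35
246 = 7*35 + 1
35 = 35*1 + 0
The gcd is 1. Working backward:
1 = 246 − 7·35
1 = −7·527 + 15·246
1 = 15·1827 − 52·527
1 = −52·4181 + 119·1827
1 = 119·22732 − 647·4181
1 = −647·186037 + 5295·22732
So 22732·5295 ≡ 1 (mod 186037).

5295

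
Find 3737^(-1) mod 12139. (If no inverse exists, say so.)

3885

gcd(12139, 3737) by repeated division:
12139 = 3·3737 + 928
3737 = 4·928 + 25
928 = 37·25 + 3
25 = 8·3 + 1
3 = 3·1 + 0
Since gcd(3737, 12139) = 1, back-substitute to write 1 as a combination:
1 = 25 − 8·3
1 = −8·928 + 297·25
1 = 297·3737 − 1196·928
1 = −1196·12139 + 3885·3737
So 3737·3885 ≡ 1 (mod 12139).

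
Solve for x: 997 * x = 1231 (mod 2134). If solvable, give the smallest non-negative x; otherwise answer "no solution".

333

First find gcd(997, 2134):
2134 = 2×997 + 140
997 = 7×140 + 17
140 = 8×17 + 4
17 = 4×4 + 1
4 = 4×1 + 0
gcd = 1, so a unique solution mod 2134 exists.
Back-substitute for the Bézout coefficients:
1 = 17 − 4·4
1 = −4·140 + 33·17
1 = 33·997 − 235·140
1 = −235·2134 + 503·997
So 997·(503) ≡ 1 (mod 2134), giving 997⁻¹ ≡ 503.
x ≡ 997⁻¹·1231 ≡ 503·1231 ≡ 333 (mod 2134).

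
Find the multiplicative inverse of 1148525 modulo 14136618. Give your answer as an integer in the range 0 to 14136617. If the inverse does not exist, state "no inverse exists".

gcd(14136618, 1148525) by repeated division:
14136618 = 12×1148525 + 354318
1148525 = 3×354318 + 85571
354318 = 4×85571 + 12034
85571 = 7×12034 + 1333
12034 = 9×1333 + 37
1333 = 36×37 + 1
37 = 37×1 + 0
Since gcd(1148525, 14136618) = 1, back-substitute to write 1 as a combination:
1 = 1333 − 36·37
1 = −36·12034 + 325·1333
1 = 325·85571 − 2311·12034
1 = −2311·354318 + 9569·85571
1 = 9569·1148525 − 31018·354318
1 = −31018·14136618 + 381785·1148525
So 1148525·381785 ≡ 1 (mod 14136618).

381785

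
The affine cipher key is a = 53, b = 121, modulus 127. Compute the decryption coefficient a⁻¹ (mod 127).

gcd(127, 53) by repeated division:
127 = 2*53 + 21
53 = 2*21 + 11
21 = 1*11 + 10
11 = 1*10 + 1
10 = 10*1 + 0
gcd = 1, so the inverse exists. Back-substitute:
1 = 11 − 10
1 = −21 + 2·11
1 = 2·53 − 5·21
1 = −5·127 + 12·53
So 53·12 ≡ 1 (mod 127).

12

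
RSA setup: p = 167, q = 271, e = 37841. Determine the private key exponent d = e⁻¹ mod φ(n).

φ(n) = (p−1)(q−1) = 166·270 = 44820.
Need d with 37841·d ≡ 1 (mod 44820). Apply the extended Euclidean algorithm:
44820 = 1×37841 + 6979
37841 = 5×6979 + 2946
6979 = 2×2946 + 1087
2946 = 2×1087 + 772
1087 = 1×772 + 315
772 = 2×315 + 142
315 = 2×142 + 31
142 = 4×31 + 18
31 = 1×18 + 13
18 = 1×13 + 5
13 = 2×5 + 3
5 = 1×3 + 2
3 = 1×2 + 1
2 = 2×1 + 0
Back-substitute:
1 = 3 − 2
1 = −5 + 2·3
1 = 2·13 − 5·5
1 = −5·18 + 7·13
1 = 7·31 − 12·18
1 = −12·142 + 55·31
1 = 55·315 − 122·142
1 = −122·772 + 299·315
1 = 299·1087 − 421·772
1 = −421·2946 + 1141·1087
1 = 1141·6979 − 2703·2946
1 = −2703·37841 + 14656·6979
1 = 14656·44820 − 17359·37841
So 37841·(-17359) ≡ 1 (mod 44820), hence d ≡ -17359 ≡ 27461 (mod 44820).

27461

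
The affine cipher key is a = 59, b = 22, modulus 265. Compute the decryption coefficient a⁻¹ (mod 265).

9

Apply the Euclidean algorithm to 265 and 59:
265 = 4*59 + 29
59 = 2*29 + 1
29 = 29*1 + 0
The gcd is 1. Working backward:
1 = 59 − 2·29
1 = −2·265 + 9·59
So 59·9 ≡ 1 (mod 265).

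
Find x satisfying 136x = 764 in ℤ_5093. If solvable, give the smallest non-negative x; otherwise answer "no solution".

First find gcd(136, 5093):
5093 = 37·136 + 61
136 = 2·61 + 14
61 = 4·14 + 5
14 = 2·5 + 4
5 = 1·4 + 1
4 = 4·1 + 0
gcd = 1, so a unique solution mod 5093 exists.
Back-substitute for the Bézout coefficients:
1 = 5 − 4
1 = −14 + 3·5
1 = 3·61 − 13·14
1 = −13·136 + 29·61
1 = 29·5093 − 1086·136
So 136·(-1086) ≡ 1 (mod 5093), giving 136⁻¹ ≡ 4007.
x ≡ 136⁻¹·764 ≡ 4007·764 ≡ 455 (mod 5093).

455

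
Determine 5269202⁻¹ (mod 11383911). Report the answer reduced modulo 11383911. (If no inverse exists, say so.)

9505763

gcd(11383911, 5269202) by repeated division:
11383911 = 2*5269202 + 845507
5269202 = 6*845507 + 196160
845507 = 4*196160 + 60867
196160 = 3*60867 + 13559
60867 = 4*13559 + 6631
13559 = 2*6631 + 297
6631 = 22*297 + 97
297 = 3*97 + 6
97 = 16*6 + 1
6 = 6*1 + 0
Since gcd(5269202, 11383911) = 1, back-substitute to write 1 as a combination:
1 = 97 − 16·6
1 = −16·297 + 49·97
1 = 49·6631 − 1094·297
1 = −1094·13559 + 2237·6631
1 = 2237·60867 − 10042·13559
1 = −10042·196160 + 32363·60867
1 = 32363·845507 − 139494·196160
1 = −139494·5269202 + 869327·845507
1 = 869327·11383911 − 1878148·5269202
Hence 5269202⁻¹ ≡ -1878148 ≡ 9505763 (mod 11383911).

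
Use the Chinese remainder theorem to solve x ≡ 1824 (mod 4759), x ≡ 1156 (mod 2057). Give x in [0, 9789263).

6659665

Write x = 1824 + 4759·k. Then 4759·k ≡ 1156 − 1824 ≡ 1389 (mod 2057).
Need 4759⁻¹ mod 2057. Extended Euclid on (2057, 645):
2057 = 3·645 + 122
645 = 5·122 + 35
122 = 3·35 + 17
35 = 2·17 + 1
17 = 17·1 + 0
Back-substitute:
1 = 35 − 2·17
1 = −2·122 + 7·35
1 = 7·645 − 37·122
1 = −37·2057 + 118·645
4759⁻¹ ≡ 118 (mod 2057), so k ≡ 118·1389 ≡ 1399 (mod 2057).
x = 1824 + 4759·1399 = 6659665.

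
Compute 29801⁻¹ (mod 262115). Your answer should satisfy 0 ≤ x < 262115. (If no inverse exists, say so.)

Extended Euclidean algorithm:
262115 = 8×29801 + 23707
29801 = 1×23707 + 6094
23707 = 3×6094 + 5425
6094 = 1×5425 + 669
5425 = 8×669 + 73
669 = 9×73 + 12
73 = 6×12 + 1
12 = 12×1 + 0
gcd = 1, so the inverse exists. Back-substitute:
1 = 73 − 6·12
1 = −6·669 + 55·73
1 = 55·5425 − 446·669
1 = −446·6094 + 501·5425
1 = 501·23707 − 1949·6094
1 = −1949·29801 + 2450·23707
1 = 2450·262115 − 21549·29801
Thus 29801·(-21549) ≡ 1 (mod 262115); reducing, -21549 mod 262115 = 240566.

240566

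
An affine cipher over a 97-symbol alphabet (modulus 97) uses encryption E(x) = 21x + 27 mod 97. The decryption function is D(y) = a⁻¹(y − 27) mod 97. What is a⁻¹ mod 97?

Apply the Euclidean algorithm to 97 and 21:
97 = 4·21 + 13
21 = 1·13 + 8
13 = 1·8 + 5
8 = 1·5 + 3
5 = 1·3 + 2
3 = 1·2 + 1
2 = 2·1 + 0
The gcd is 1. Working backward:
1 = 3 − 2
1 = −5 + 2·3
1 = 2·8 − 3·5
1 = −3·13 + 5·8
1 = 5·21 − 8·13
1 = −8·97 + 37·21
So 21·37 ≡ 1 (mod 97).

37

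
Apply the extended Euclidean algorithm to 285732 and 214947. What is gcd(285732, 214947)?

9

Repeated division:
285732 = 1*214947 + 70785
214947 = 3*70785 + 2592
70785 = 27*2592 + 801
2592 = 3*801 + 189
801 = 4*189 + 45
189 = 4*45 + 9
45 = 5*9 + 0
gcd(285732, 214947) = 9.
Working backward:
9 = 189 − 4·45
9 = −4·801 + 17·189
9 = 17·2592 − 55·801
9 = −55·70785 + 1502·2592
9 = 1502·214947 − 4561·70785
9 = −4561·285732 + 6063·214947
So 9 = (-4561)·285732 + (6063)·214947.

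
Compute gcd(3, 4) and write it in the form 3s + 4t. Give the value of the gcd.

Apply Euclid's algorithm to 4 and 3:
4 = 1×3 + 1
3 = 3×1 + 0
gcd(3, 4) = 1.
Back-substituting:
1 = 4 − 3
So 1 = (1)·4 + (-1)·3.

1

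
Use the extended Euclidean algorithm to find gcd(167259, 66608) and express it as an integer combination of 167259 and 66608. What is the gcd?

1

Repeated division:
167259 = 2·66608 + 34043
66608 = 1·34043 + 32565
34043 = 1·32565 + 1478
32565 = 22·1478 + 49
1478 = 30·49 + 8
49 = 6·8 + 1
8 = 8·1 + 0
gcd(167259, 66608) = 1.
Working backward:
1 = 49 − 6·8
1 = −6·1478 + 181·49
1 = 181·32565 − 3988·1478
1 = −3988·34043 + 4169·32565
1 = 4169·66608 − 8157·34043
1 = −8157·167259 + 20483·66608
So 1 = (-8157)·167259 + (20483)·66608.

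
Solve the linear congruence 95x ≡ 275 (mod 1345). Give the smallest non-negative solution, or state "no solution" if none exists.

First find gcd(95, 1345):
1345 = 14·95 + 15
95 = 6·15 + 5
15 = 3·5 + 0
gcd = 5 and 5 | 275, so solutions exist. Divide through by 5: 19x ≡ 55 (mod 269).
Now find 19⁻¹ mod 269:
269 = 14*19 + 3
19 = 6*3 + 1
3 = 3*1 + 0
Back-substitute:
1 = 19 − 6·3
1 = −6·269 + 85·19
So 19⁻¹ ≡ 85 (mod 269).
Then x ≡ 85·55 ≡ 102 (mod 269); the smallest non-negative solution is x = 102.

102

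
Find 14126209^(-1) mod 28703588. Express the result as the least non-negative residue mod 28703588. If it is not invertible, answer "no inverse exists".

27842105

Run Euclid on (28703588, 14126209):
28703588 = 2×14126209 + 451170
14126209 = 31×451170 + 139939
451170 = 3×139939 + 31353
139939 = 4×31353 + 14527
31353 = 2×14527 + 2299
14527 = 6×2299 + 733
2299 = 3×733 + 100
733 = 7×100 + 33
100 = 3×33 + 1
33 = 33×1 + 0
Since gcd(14126209, 28703588) = 1, back-substitute to write 1 as a combination:
1 = 100 − 3·33
1 = −3·733 + 22·100
1 = 22·2299 − 69·733
1 = −69·14527 + 436·2299
1 = 436·31353 − 941·14527
1 = −941·139939 + 4200·31353
1 = 4200·451170 − 13541·139939
1 = −13541·14126209 + 423971·451170
1 = 423971·28703588 − 861483·14126209
Thus 14126209·(-861483) ≡ 1 (mod 28703588); reducing, -861483 mod 28703588 = 27842105.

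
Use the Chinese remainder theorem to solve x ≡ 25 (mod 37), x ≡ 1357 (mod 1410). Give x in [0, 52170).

Write x = 25 + 37·k. Then 37·k ≡ 1357 − 25 ≡ 1332 (mod 1410).
Need 37⁻¹ mod 1410. Extended Euclid on (1410, 37):
1410 = 38×37 + 4
37 = 9×4 + 1
4 = 4×1 + 0
Back-substitute:
1 = 37 − 9·4
1 = −9·1410 + 343·37
37⁻¹ ≡ 343 (mod 1410), so k ≡ 343·1332 ≡ 36 (mod 1410).
x = 25 + 37·36 = 1357.

1357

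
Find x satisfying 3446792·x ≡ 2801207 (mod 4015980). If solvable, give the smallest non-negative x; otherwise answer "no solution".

gcd(3446792, 4015980):
4015980 = 1·3446792 + 569188
3446792 = 6·569188 + 31664
569188 = 17·31664 + 30900
31664 = 1·30900 + 764
30900 = 40·764 + 340
764 = 2·340 + 84
340 = 4·84 + 4
84 = 21·4 + 0
gcd = 4, but 4 ∤ 2801207, so the congruence has no solution.

no solution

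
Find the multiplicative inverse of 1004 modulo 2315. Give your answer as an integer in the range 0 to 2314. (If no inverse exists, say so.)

Run Euclid on (2315, 1004):
2315 = 2·1004 + 307
1004 = 3·307 + 83
307 = 3·83 + 58
83 = 1·58 + 25
58 = 2·25 + 8
25 = 3·8 + 1
8 = 8·1 + 0
The gcd is 1. Working backward:
1 = 25 − 3·8
1 = −3·58 + 7·25
1 = 7·83 − 10·58
1 = −10·307 + 37·83
1 = 37·1004 − 121·307
1 = −121·2315 + 279·1004
So 1004·279 ≡ 1 (mod 2315).

279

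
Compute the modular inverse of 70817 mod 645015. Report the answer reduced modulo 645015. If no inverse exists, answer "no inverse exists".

Extended Euclidean algorithm:
645015 = 9×70817 + 7662
70817 = 9×7662 + 1859
7662 = 4×1859 + 226
1859 = 8×226 + 51
226 = 4×51 + 22
51 = 2×22 + 7
22 = 3×7 + 1
7 = 7×1 + 0
gcd = 1, so the inverse exists. Back-substitute:
1 = 22 − 3·7
1 = −3·51 + 7·22
1 = 7·226 − 31·51
1 = −31·1859 + 255·226
1 = 255·7662 − 1051·1859
1 = −1051·70817 + 9714·7662
1 = 9714·645015 − 88477·70817
Thus 70817·(-88477) ≡ 1 (mod 645015); reducing, -88477 mod 645015 = 556538.

556538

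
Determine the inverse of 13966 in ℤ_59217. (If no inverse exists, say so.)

Apply the Euclidean algorithm to 59217 and 13966:
59217 = 4·13966 + 3353
13966 = 4·3353 + 554
3353 = 6·554 + 29
554 = 19·29 + 3
29 = 9·3 + 2
3 = 1·2 + 1
2 = 2·1 + 0
The gcd is 1. Working backward:
1 = 3 − 2
1 = −29 + 10·3
1 = 10·554 − 191·29
1 = −191·3353 + 1156·554
1 = 1156·13966 − 4815·3353
1 = −4815·59217 + 20416·13966
So 13966·20416 ≡ 1 (mod 59217).

20416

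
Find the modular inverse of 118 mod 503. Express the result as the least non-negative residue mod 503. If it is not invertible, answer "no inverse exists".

81

Apply the Euclidean algorithm to 503 and 118:
503 = 4×118 + 31
118 = 3×31 + 25
31 = 1×25 + 6
25 = 4×6 + 1
6 = 6×1 + 0
gcd = 1, so the inverse exists. Back-substitute:
1 = 25 − 4·6
1 = −4·31 + 5·25
1 = 5·118 − 19·31
1 = −19·503 + 81·118
So 118·81 ≡ 1 (mod 503).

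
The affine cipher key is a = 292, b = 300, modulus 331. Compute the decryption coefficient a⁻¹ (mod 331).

gcd(331, 292) by repeated division:
331 = 1·292 + 39
292 = 7·39 + 19
39 = 2·19 + 1
19 = 19·1 + 0
Since gcd(292, 331) = 1, back-substitute to write 1 as a combination:
1 = 39 − 2·19
1 = −2·292 + 15·39
1 = 15·331 − 17·292
Hence 292⁻¹ ≡ -17 ≡ 314 (mod 331).

314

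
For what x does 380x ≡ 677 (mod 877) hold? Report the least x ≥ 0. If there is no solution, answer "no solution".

First find gcd(380, 877):
877 = 2*380 + 117
380 = 3*117 + 29
117 = 4*29 + 1
29 = 29*1 + 0
gcd = 1, so a unique solution mod 877 exists.
Back-substitute for the Bézout coefficients:
1 = 117 − 4·29
1 = −4·380 + 13·117
1 = 13·877 − 30·380
So 380·(-30) ≡ 1 (mod 877), giving 380⁻¹ ≡ 847.
x ≡ 380⁻¹·677 ≡ 847·677 ≡ 738 (mod 877).

738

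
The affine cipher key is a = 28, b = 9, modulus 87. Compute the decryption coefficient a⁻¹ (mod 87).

Extended Euclidean algorithm:
87 = 3×28 + 3
28 = 9×3 + 1
3 = 3×1 + 0
Since gcd(28, 87) = 1, back-substitute to write 1 as a combination:
1 = 28 − 9·3
1 = −9·87 + 28·28
So 28·28 ≡ 1 (mod 87).

28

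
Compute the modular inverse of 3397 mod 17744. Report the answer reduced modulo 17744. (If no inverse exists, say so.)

Run Euclid on (17744, 3397):
17744 = 5×3397 + 759
3397 = 4×759 + 361
759 = 2×361 + 37
361 = 9×37 + 28
37 = 1×28 + 9
28 = 3×9 + 1
9 = 9×1 + 0
The gcd is 1. Working backward:
1 = 28 − 3·9
1 = −3·37 + 4·28
1 = 4·361 − 39·37
1 = −39·759 + 82·361
1 = 82·3397 − 367·759
1 = −367·17744 + 1917·3397
So 3397·1917 ≡ 1 (mod 17744).

1917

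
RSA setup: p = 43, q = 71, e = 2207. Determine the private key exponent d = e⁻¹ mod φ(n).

φ(n) = (p−1)(q−1) = 42·70 = 2940.
Need d with 2207·d ≡ 1 (mod 2940). Apply the extended Euclidean algorithm:
2940 = 1*2207 + 733
2207 = 3*733 + 8
733 = 91*8 + 5
8 = 1*5 + 3
5 = 1*3 + 2
3 = 1*2 + 1
2 = 2*1 + 0
Back-substitute:
1 = 3 − 2
1 = −5 + 2·3
1 = 2·8 − 3·5
1 = −3·733 + 275·8
1 = 275·2207 − 828·733
1 = −828·2940 + 1103·2207
So 2207·1103 ≡ 1 (mod 2940), hence d = 1103.

1103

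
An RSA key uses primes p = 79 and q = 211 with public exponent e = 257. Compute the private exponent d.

14213

φ(n) = (p−1)(q−1) = 78·210 = 16380.
Need d with 257·d ≡ 1 (mod 16380). Apply the extended Euclidean algorithm:
16380 = 63×257 + 189
257 = 1×189 + 68
189 = 2×68 + 53
68 = 1×53 + 15
53 = 3×15 + 8
15 = 1×8 + 7
8 = 1×7 + 1
7 = 7×1 + 0
Back-substitute:
1 = 8 − 7
1 = −15 + 2·8
1 = 2·53 − 7·15
1 = −7·68 + 9·53
1 = 9·189 − 25·68
1 = −25·257 + 34·189
1 = 34·16380 − 2167·257
So 257·(-2167) ≡ 1 (mod 16380), hence d ≡ -2167 ≡ 14213 (mod 16380).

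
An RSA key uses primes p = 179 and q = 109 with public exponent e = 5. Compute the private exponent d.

3845

φ(n) = (p−1)(q−1) = 178·108 = 19224.
Need d with 5·d ≡ 1 (mod 19224). Apply the extended Euclidean algorithm:
19224 = 3844×5 + 4
5 = 1×4 + 1
4 = 4×1 + 0
Back-substitute:
1 = 5 − 4
1 = −19224 + 3845·5
So 5·3845 ≡ 1 (mod 19224), hence d = 3845.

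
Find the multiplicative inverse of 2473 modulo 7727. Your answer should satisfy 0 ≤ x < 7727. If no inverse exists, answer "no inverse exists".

3437

Run Euclid on (7727, 2473):
7727 = 3×2473 + 308
2473 = 8×308 + 9
308 = 34×9 + 2
9 = 4×2 + 1
2 = 2×1 + 0
The gcd is 1. Working backward:
1 = 9 − 4·2
1 = −4·308 + 137·9
1 = 137·2473 − 1100·308
1 = −1100·7727 + 3437·2473
So 2473·3437 ≡ 1 (mod 7727).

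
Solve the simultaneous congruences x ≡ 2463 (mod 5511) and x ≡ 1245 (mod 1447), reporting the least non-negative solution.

4863165

Write x = 2463 + 5511·k. Then 5511·k ≡ 1245 − 2463 ≡ 229 (mod 1447).
Need 5511⁻¹ mod 1447. Extended Euclid on (1447, 1170):
1447 = 1×1170 + 277
1170 = 4×277 + 62
277 = 4×62 + 29
62 = 2×29 + 4
29 = 7×4 + 1
4 = 4×1 + 0
Back-substitute:
1 = 29 − 7·4
1 = −7·62 + 15·29
1 = 15·277 − 67·62
1 = −67·1170 + 283·277
1 = 283·1447 − 350·1170
5511⁻¹ ≡ 1097 (mod 1447), so k ≡ 1097·229 ≡ 882 (mod 1447).
x = 2463 + 5511·882 = 4863165.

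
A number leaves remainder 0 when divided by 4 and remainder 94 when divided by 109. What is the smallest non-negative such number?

Write x = 0 + 4·k. Then 4·k ≡ 94 − 0 ≡ 94 (mod 109).
Need 4⁻¹ mod 109. Extended Euclid on (109, 4):
109 = 27·4 + 1
4 = 4·1 + 0
Back-substitute:
1 = 109 − 27·4
4⁻¹ ≡ 82 (mod 109), so k ≡ 82·94 ≡ 78 (mod 109).
x = 0 + 4·78 = 312.

312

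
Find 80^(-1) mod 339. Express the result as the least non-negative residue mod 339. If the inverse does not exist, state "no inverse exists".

Apply the Euclidean algorithm to 339 and 80:
339 = 4*80 + 19
80 = 4*19 + 4
19 = 4*4 + 3
4 = 1*3 + 1
3 = 3*1 + 0
gcd = 1, so the inverse exists. Back-substitute:
1 = 4 − 3
1 = −19 + 5·4
1 = 5·80 − 21·19
1 = −21·339 + 89·80
So 80·89 ≡ 1 (mod 339).

89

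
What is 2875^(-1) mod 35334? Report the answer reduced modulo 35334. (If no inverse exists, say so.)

8431

Apply the Euclidean algorithm to 35334 and 2875:
35334 = 12*2875 + 834
2875 = 3*834 + 373
834 = 2*373 + 88
373 = 4*88 + 21
88 = 4*21 + 4
21 = 5*4 + 1
4 = 4*1 + 0
gcd = 1, so the inverse exists. Back-substitute:
1 = 21 − 5·4
1 = −5·88 + 21·21
1 = 21·373 − 89·88
1 = −89·834 + 199·373
1 = 199·2875 − 686·834
1 = −686·35334 + 8431·2875
So 2875·8431 ≡ 1 (mod 35334).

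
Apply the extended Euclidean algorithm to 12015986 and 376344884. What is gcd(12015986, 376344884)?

Apply Euclid's algorithm to 376344884 and 12015986:
376344884 = 31·12015986 + 3849318
12015986 = 3·3849318 + 468032
3849318 = 8·468032 + 105062
468032 = 4·105062 + 47784
105062 = 2·47784 + 9494
47784 = 5·9494 + 314
9494 = 30·314 + 74
314 = 4·74 + 18
74 = 4·18 + 2
18 = 9·2 + 0
gcd(12015986, 376344884) = 2.
Back-substituting:
2 = 74 − 4·18
2 = −4·314 + 17·74
2 = 17·9494 − 514·314
2 = −514·47784 + 2587·9494
2 = 2587·105062 − 5688·47784
2 = −5688·468032 + 25339·105062
2 = 25339·3849318 − 208400·468032
2 = −208400·12015986 + 650539·3849318
2 = 650539·376344884 − 20375109·12015986
So 2 = (650539)·376344884 + (-20375109)·12015986.

2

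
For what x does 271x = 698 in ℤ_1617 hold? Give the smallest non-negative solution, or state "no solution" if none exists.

First find gcd(271, 1617):
1617 = 5×271 + 262
271 = 1×262 + 9
262 = 29×9 + 1
9 = 9×1 + 0
gcd = 1, so a unique solution mod 1617 exists.
Back-substitute for the Bézout coefficients:
1 = 262 − 29·9
1 = −29·271 + 30·262
1 = 30·1617 − 179·271
So 271·(-179) ≡ 1 (mod 1617), giving 271⁻¹ ≡ 1438.
x ≡ 271⁻¹·698 ≡ 1438·698 ≡ 1184 (mod 1617).

1184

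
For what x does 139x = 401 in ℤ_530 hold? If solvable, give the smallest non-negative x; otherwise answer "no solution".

449

First find gcd(139, 530):
530 = 3×139 + 113
139 = 1×113 + 26
113 = 4×26 + 9
26 = 2×9 + 8
9 = 1×8 + 1
8 = 8×1 + 0
gcd = 1, so a unique solution mod 530 exists.
Back-substitute for the Bézout coefficients:
1 = 9 − 8
1 = −26 + 3·9
1 = 3·113 − 13·26
1 = −13·139 + 16·113
1 = 16·530 − 61·139
So 139·(-61) ≡ 1 (mod 530), giving 139⁻¹ ≡ 469.
x ≡ 139⁻¹·401 ≡ 469·401 ≡ 449 (mod 530).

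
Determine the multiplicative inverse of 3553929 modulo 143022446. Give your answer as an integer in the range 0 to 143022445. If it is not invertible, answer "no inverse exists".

gcd(143022446, 3553929) by repeated division:
143022446 = 40·3553929 + 865286
3553929 = 4·865286 + 92785
865286 = 9·92785 + 30221
92785 = 3·30221 + 2122
30221 = 14·2122 + 513
2122 = 4·513 + 70
513 = 7·70 + 23
70 = 3·23 + 1
23 = 23·1 + 0
Since gcd(3553929, 143022446) = 1, back-substitute to write 1 as a combination:
1 = 70 − 3·23
1 = −3·513 + 22·70
1 = 22·2122 − 91·513
1 = −91·30221 + 1296·2122
1 = 1296·92785 − 3979·30221
1 = −3979·865286 + 37107·92785
1 = 37107·3553929 − 152407·865286
1 = −152407·143022446 + 6133387·3553929
So 3553929·6133387 ≡ 1 (mod 143022446).

6133387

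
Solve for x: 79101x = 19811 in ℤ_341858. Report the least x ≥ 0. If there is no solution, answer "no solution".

First find gcd(79101, 341858):
341858 = 4×79101 + 25454
79101 = 3×25454 + 2739
25454 = 9×2739 + 803
2739 = 3×803 + 330
803 = 2×330 + 143
330 = 2×143 + 44
143 = 3×44 + 11
44 = 4×11 + 0
gcd = 11 and 11 | 19811, so solutions exist. Divide through by 11: 7191x ≡ 1801 (mod 31078).
Now find 7191⁻¹ mod 31078:
31078 = 4*7191 + 2314
7191 = 3*2314 + 249
2314 = 9*249 + 73
249 = 3*73 + 30
73 = 2*30 + 13
30 = 2*13 + 4
13 = 3*4 + 1
4 = 4*1 + 0
Back-substitute:
1 = 13 − 3·4
1 = −3·30 + 7·13
1 = 7·73 − 17·30
1 = −17·249 + 58·73
1 = 58·2314 − 539·249
1 = −539·7191 + 1675·2314
1 = 1675·31078 − 7239·7191
So 7191·(-7239) ≡ 1 (mod 31078), i.e. 7191⁻¹ ≡ 23839.
Then x ≡ 23839·1801 ≡ 15321 (mod 31078); the smallest non-negative solution is x = 15321.

15321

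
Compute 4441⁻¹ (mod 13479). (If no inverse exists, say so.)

9418

Run Euclid on (13479, 4441):
13479 = 3×4441 + 156
4441 = 28×156 + 73
156 = 2×73 + 10
73 = 7×10 + 3
10 = 3×3 + 1
3 = 3×1 + 0
Since gcd(4441, 13479) = 1, back-substitute to write 1 as a combination:
1 = 10 − 3·3
1 = −3·73 + 22·10
1 = 22·156 − 47·73
1 = −47·4441 + 1338·156
1 = 1338·13479 − 4061·4441
So 4441·(-4061) ≡ 1 (mod 13479), and -4061 ≡ 9418 (mod 13479).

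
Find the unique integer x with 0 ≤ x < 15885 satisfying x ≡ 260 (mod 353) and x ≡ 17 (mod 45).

3437

Write x = 260 + 353·k. Then 353·k ≡ 17 − 260 ≡ 27 (mod 45).
Need 353⁻¹ mod 45. Extended Euclid on (45, 38):
45 = 1×38 + 7
38 = 5×7 + 3
7 = 2×3 + 1
3 = 3×1 + 0
Back-substitute:
1 = 7 − 2·3
1 = −2·38 + 11·7
1 = 11·45 − 13·38
353⁻¹ ≡ 32 (mod 45), so k ≡ 32·27 ≡ 9 (mod 45).
x = 260 + 353·9 = 3437.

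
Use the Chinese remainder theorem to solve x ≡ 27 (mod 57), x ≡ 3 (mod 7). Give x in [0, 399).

255

Write x = 27 + 57·k. Then 57·k ≡ 3 − 27 ≡ 4 (mod 7).
Need 57⁻¹ mod 7. Extended Euclid on (7, 1):
7 = 7*1 + 0
57⁻¹ ≡ 1 (mod 7), so k ≡ 1·4 ≡ 4 (mod 7).
x = 27 + 57·4 = 255.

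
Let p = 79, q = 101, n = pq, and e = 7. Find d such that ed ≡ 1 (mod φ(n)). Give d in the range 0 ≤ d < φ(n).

3343

φ(n) = (p−1)(q−1) = 78·100 = 7800.
Need d with 7·d ≡ 1 (mod 7800). Apply the extended Euclidean algorithm:
7800 = 1114·7 + 2
7 = 3·2 + 1
2 = 2·1 + 0
Back-substitute:
1 = 7 − 3·2
1 = −3·7800 + 3343·7
So 7·3343 ≡ 1 (mod 7800), hence d = 3343.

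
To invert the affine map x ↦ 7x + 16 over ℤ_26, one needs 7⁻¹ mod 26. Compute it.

Apply the Euclidean algorithm to 26 and 7:
26 = 3×7 + 5
7 = 1×5 + 2
5 = 2×2 + 1
2 = 2×1 + 0
gcd = 1, so the inverse exists. Back-substitute:
1 = 5 − 2·2
1 = −2·7 + 3·5
1 = 3·26 − 11·7
Hence 7⁻¹ ≡ -11 ≡ 15 (mod 26).

15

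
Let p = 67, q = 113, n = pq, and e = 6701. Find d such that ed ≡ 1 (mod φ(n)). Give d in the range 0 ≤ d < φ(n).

1733

φ(n) = (p−1)(q−1) = 66·112 = 7392.
Need d with 6701·d ≡ 1 (mod 7392). Apply the extended Euclidean algorithm:
7392 = 1*6701 + 691
6701 = 9*691 + 482
691 = 1*482 + 209
482 = 2*209 + 64
209 = 3*64 + 17
64 = 3*17 + 13
17 = 1*13 + 4
13 = 3*4 + 1
4 = 4*1 + 0
Back-substitute:
1 = 13 − 3·4
1 = −3·17 + 4·13
1 = 4·64 − 15·17
1 = −15·209 + 49·64
1 = 49·482 − 113·209
1 = −113·691 + 162·482
1 = 162·6701 − 1571·691
1 = −1571·7392 + 1733·6701
So 6701·1733 ≡ 1 (mod 7392), hence d = 1733.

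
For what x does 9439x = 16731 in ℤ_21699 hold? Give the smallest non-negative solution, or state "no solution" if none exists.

First find gcd(9439, 21699):
21699 = 2*9439 + 2821
9439 = 3*2821 + 976
2821 = 2*976 + 869
976 = 1*869 + 107
869 = 8*107 + 13
107 = 8*13 + 3
13 = 4*3 + 1
3 = 3*1 + 0
gcd = 1, so a unique solution mod 21699 exists.
Back-substitute for the Bézout coefficients:
1 = 13 − 4·3
1 = −4·107 + 33·13
1 = 33·869 − 268·107
1 = −268·976 + 301·869
1 = 301·2821 − 870·976
1 = −870·9439 + 2911·2821
1 = 2911·21699 − 6692·9439
So 9439·(-6692) ≡ 1 (mod 21699), giving 9439⁻¹ ≡ 15007.
x ≡ 9439⁻¹·16731 ≡ 15007·16731 ≡ 2988 (mod 21699).

2988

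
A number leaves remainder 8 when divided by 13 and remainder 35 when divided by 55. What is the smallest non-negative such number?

Write x = 8 + 13·k. Then 13·k ≡ 35 − 8 ≡ 27 (mod 55).
Need 13⁻¹ mod 55. Extended Euclid on (55, 13):
55 = 4·13 + 3
13 = 4·3 + 1
3 = 3·1 + 0
Back-substitute:
1 = 13 − 4·3
1 = −4·55 + 17·13
13⁻¹ ≡ 17 (mod 55), so k ≡ 17·27 ≡ 19 (mod 55).
x = 8 + 13·19 = 255.

255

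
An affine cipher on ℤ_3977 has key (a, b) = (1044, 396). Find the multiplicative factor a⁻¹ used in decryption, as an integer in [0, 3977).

Apply the Euclidean algorithm to 3977 and 1044:
3977 = 3·1044 + 845
1044 = 1·845 + 199
845 = 4·199 + 49
199 = 4·49 + 3
49 = 16·3 + 1
3 = 3·1 + 0
The gcd is 1. Working backward:
1 = 49 − 16·3
1 = −16·199 + 65·49
1 = 65·845 − 276·199
1 = −276·1044 + 341·845
1 = 341·3977 − 1299·1044
Hence 1044⁻¹ ≡ -1299 ≡ 2678 (mod 3977).

2678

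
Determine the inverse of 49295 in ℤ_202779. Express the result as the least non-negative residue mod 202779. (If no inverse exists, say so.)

Run Euclid on (202779, 49295):
202779 = 4×49295 + 5599
49295 = 8×5599 + 4503
5599 = 1×4503 + 1096
4503 = 4×1096 + 119
1096 = 9×119 + 25
119 = 4×25 + 19
25 = 1×19 + 6
19 = 3×6 + 1
6 = 6×1 + 0
gcd = 1, so the inverse exists. Back-substitute:
1 = 19 − 3·6
1 = −3·25 + 4·19
1 = 4·119 − 19·25
1 = −19·1096 + 175·119
1 = 175·4503 − 719·1096
1 = −719·5599 + 894·4503
1 = 894·49295 − 7871·5599
1 = −7871·202779 + 32378·49295
So 49295·32378 ≡ 1 (mod 202779).

32378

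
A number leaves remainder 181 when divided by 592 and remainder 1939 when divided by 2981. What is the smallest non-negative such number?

508709

Write x = 181 + 592·k. Then 592·k ≡ 1939 − 181 ≡ 1758 (mod 2981).
Need 592⁻¹ mod 2981. Extended Euclid on (2981, 592):
2981 = 5×592 + 21
592 = 28×21 + 4
21 = 5×4 + 1
4 = 4×1 + 0
Back-substitute:
1 = 21 − 5·4
1 = −5·592 + 141·21
1 = 141·2981 − 710·592
592⁻¹ ≡ 2271 (mod 2981), so k ≡ 2271·1758 ≡ 859 (mod 2981).
x = 181 + 592·859 = 508709.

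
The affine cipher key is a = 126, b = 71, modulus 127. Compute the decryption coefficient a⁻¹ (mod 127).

Run Euclid on (127, 126):
127 = 1·126 + 1
126 = 126·1 + 0
Since gcd(126, 127) = 1, back-substitute to write 1 as a combination:
1 = 127 − 126
Hence 126⁻¹ ≡ -1 ≡ 126 (mod 127).

126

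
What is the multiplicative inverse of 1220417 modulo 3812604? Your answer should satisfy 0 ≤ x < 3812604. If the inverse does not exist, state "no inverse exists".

Run Euclid on (3812604, 1220417):
3812604 = 3×1220417 + 151353
1220417 = 8×151353 + 9593
151353 = 15×9593 + 7458
9593 = 1×7458 + 2135
7458 = 3×2135 + 1053
2135 = 2×1053 + 29
1053 = 36×29 + 9
29 = 3×9 + 2
9 = 4×2 + 1
2 = 2×1 + 0
Since gcd(1220417, 3812604) = 1, back-substitute to write 1 as a combination:
1 = 9 − 4·2
1 = −4·29 + 13·9
1 = 13·1053 − 472·29
1 = −472·2135 + 957·1053
1 = 957·7458 − 3343·2135
1 = −3343·9593 + 4300·7458
1 = 4300·151353 − 67843·9593
1 = −67843·1220417 + 547044·151353
1 = 547044·3812604 − 1708975·1220417
Thus 1220417·(-1708975) ≡ 1 (mod 3812604); reducing, -1708975 mod 3812604 = 2103629.

2103629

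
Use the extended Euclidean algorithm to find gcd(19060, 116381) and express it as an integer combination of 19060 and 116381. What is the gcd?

Repeated division:
116381 = 6×19060 + 2021
19060 = 9×2021 + 871
2021 = 2×871 + 279
871 = 3×279 + 34
279 = 8×34 + 7
34 = 4×7 + 6
7 = 1×6 + 1
6 = 6×1 + 0
gcd(19060, 116381) = 1.
Express as a combination:
1 = 7 − 6
1 = −34 + 5·7
1 = 5·279 − 41·34
1 = −41·871 + 128·279
1 = 128·2021 − 297·871
1 = −297·19060 + 2801·2021
1 = 2801·116381 − 17103·19060
So 1 = (2801)·116381 + (-17103)·19060.

1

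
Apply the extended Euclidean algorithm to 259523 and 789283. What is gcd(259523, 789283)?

Apply Euclid's algorithm to 789283 and 259523:
789283 = 3*259523 + 10714
259523 = 24*10714 + 2387
10714 = 4*2387 + 1166
2387 = 2*1166 + 55
1166 = 21*55 + 11
55 = 5*11 + 0
gcd(259523, 789283) = 11.
Working backward:
11 = 1166 − 21·55
11 = −21·2387 + 43·1166
11 = 43·10714 − 193·2387
11 = −193·259523 + 4675·10714
11 = 4675·789283 − 14218·259523
So 11 = (4675)·789283 + (-14218)·259523.

11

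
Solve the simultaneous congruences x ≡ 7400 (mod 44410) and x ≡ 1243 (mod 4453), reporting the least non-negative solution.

119292660

Write x = 7400 + 44410·k. Then 44410·k ≡ 1243 − 7400 ≡ 2749 (mod 4453).
Need 44410⁻¹ mod 4453. Extended Euclid on (4453, 4333):
4453 = 1·4333 + 120
4333 = 36·120 + 13
120 = 9·13 + 3
13 = 4·3 + 1
3 = 3·1 + 0
Back-substitute:
1 = 13 − 4·3
1 = −4·120 + 37·13
1 = 37·4333 − 1336·120
1 = −1336·4453 + 1373·4333
44410⁻¹ ≡ 1373 (mod 4453), so k ≡ 1373·2749 ≡ 2686 (mod 4453).
x = 7400 + 44410·2686 = 119292660.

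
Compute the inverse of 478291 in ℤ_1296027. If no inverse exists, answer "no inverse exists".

Run Euclid on (1296027, 478291):
1296027 = 2*478291 + 339445
478291 = 1*339445 + 138846
339445 = 2*138846 + 61753
138846 = 2*61753 + 15340
61753 = 4*15340 + 393
15340 = 39*393 + 13
393 = 30*13 + 3
13 = 4*3 + 1
3 = 3*1 + 0
The gcd is 1. Working backward:
1 = 13 − 4·3
1 = −4·393 + 121·13
1 = 121·15340 − 4723·393
1 = −4723·61753 + 19013·15340
1 = 19013·138846 − 42749·61753
1 = −42749·339445 + 104511·138846
1 = 104511·478291 − 147260·339445
1 = −147260·1296027 + 399031·478291
So 478291·399031 ≡ 1 (mod 1296027).

399031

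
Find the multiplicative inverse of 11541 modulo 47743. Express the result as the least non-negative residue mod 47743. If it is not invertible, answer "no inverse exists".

15360

Run Euclid on (47743, 11541):
47743 = 4·11541 + 1579
11541 = 7·1579 + 488
1579 = 3·488 + 115
488 = 4·115 + 28
115 = 4·28 + 3
28 = 9·3 + 1
3 = 3·1 + 0
gcd = 1, so the inverse exists. Back-substitute:
1 = 28 − 9·3
1 = −9·115 + 37·28
1 = 37·488 − 157·115
1 = −157·1579 + 508·488
1 = 508·11541 − 3713·1579
1 = −3713·47743 + 15360·11541
So 11541·15360 ≡ 1 (mod 47743).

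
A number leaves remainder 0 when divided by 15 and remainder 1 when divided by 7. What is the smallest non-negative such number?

Write x = 0 + 15·k. Then 15·k ≡ 1 − 0 ≡ 1 (mod 7).
Need 15⁻¹ mod 7. Extended Euclid on (7, 1):
7 = 7*1 + 0
15⁻¹ ≡ 1 (mod 7), so k ≡ 1·1 ≡ 1 (mod 7).
x = 0 + 15·1 = 15.

15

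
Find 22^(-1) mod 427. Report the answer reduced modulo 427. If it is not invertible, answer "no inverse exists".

330

Extended Euclidean algorithm:
427 = 19*22 + 9
22 = 2*9 + 4
9 = 2*4 + 1
4 = 4*1 + 0
gcd = 1, so the inverse exists. Back-substitute:
1 = 9 − 2·4
1 = −2·22 + 5·9
1 = 5·427 − 97·22
So 22·(-97) ≡ 1 (mod 427), and -97 ≡ 330 (mod 427).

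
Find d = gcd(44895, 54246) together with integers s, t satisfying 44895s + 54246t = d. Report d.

3

Apply Euclid's algorithm to 54246 and 44895:
54246 = 1*44895 + 9351
44895 = 4*9351 + 7491
9351 = 1*7491 + 1860
7491 = 4*1860 + 51
1860 = 36*51 + 24
51 = 2*24 + 3
24 = 8*3 + 0
gcd(44895, 54246) = 3.
Working backward:
3 = 51 − 2·24
3 = −2·1860 + 73·51
3 = 73·7491 − 294·1860
3 = −294·9351 + 367·7491
3 = 367·44895 − 1762·9351
3 = −1762·54246 + 2129·44895
So 3 = (-1762)·54246 + (2129)·44895.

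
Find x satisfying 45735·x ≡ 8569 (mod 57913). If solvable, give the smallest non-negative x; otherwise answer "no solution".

First find gcd(45735, 57913):
57913 = 1*45735 + 12178
45735 = 3*12178 + 9201
12178 = 1*9201 + 2977
9201 = 3*2977 + 270
2977 = 11*270 + 7
270 = 38*7 + 4
7 = 1*4 + 3
4 = 1*3 + 1
3 = 3*1 + 0
gcd = 1, so a unique solution mod 57913 exists.
Back-substitute for the Bézout coefficients:
1 = 4 − 3
1 = −7 + 2·4
1 = 2·270 − 77·7
1 = −77·2977 + 849·270
1 = 849·9201 − 2624·2977
1 = −2624·12178 + 3473·9201
1 = 3473·45735 − 13043·12178
1 = −13043·57913 + 16516·45735
So 45735·(16516) ≡ 1 (mod 57913), giving 45735⁻¹ ≡ 16516.
x ≡ 45735⁻¹·8569 ≡ 16516·8569 ≡ 44145 (mod 57913).

44145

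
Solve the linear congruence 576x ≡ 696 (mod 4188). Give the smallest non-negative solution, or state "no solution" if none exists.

103

First find gcd(576, 4188):
4188 = 7×576 + 156
576 = 3×156 + 108
156 = 1×108 + 48
108 = 2×48 + 12
48 = 4×12 + 0
gcd = 12 and 12 | 696, so solutions exist. Divide through by 12: 48x ≡ 58 (mod 349).
Now find 48⁻¹ mod 349:
349 = 7×48 + 13
48 = 3×13 + 9
13 = 1×9 + 4
9 = 2×4 + 1
4 = 4×1 + 0
Back-substitute:
1 = 9 − 2·4
1 = −2·13 + 3·9
1 = 3·48 − 11·13
1 = −11·349 + 80·48
So 48⁻¹ ≡ 80 (mod 349).
Then x ≡ 80·58 ≡ 103 (mod 349); the smallest non-negative solution is x = 103.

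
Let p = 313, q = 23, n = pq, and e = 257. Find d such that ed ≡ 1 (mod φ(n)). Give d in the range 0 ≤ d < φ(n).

φ(n) = (p−1)(q−1) = 312·22 = 6864.
Need d with 257·d ≡ 1 (mod 6864). Apply the extended Euclidean algorithm:
6864 = 26*257 + 182
257 = 1*182 + 75
182 = 2*75 + 32
75 = 2*32 + 11
32 = 2*11 + 10
11 = 1*10 + 1
10 = 10*1 + 0
Back-substitute:
1 = 11 − 10
1 = −32 + 3·11
1 = 3·75 − 7·32
1 = −7·182 + 17·75
1 = 17·257 − 24·182
1 = −24·6864 + 641·257
So 257·641 ≡ 1 (mod 6864), hence d = 641.

641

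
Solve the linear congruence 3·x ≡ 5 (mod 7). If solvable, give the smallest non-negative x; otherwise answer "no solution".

4

First find gcd(3, 7):
7 = 2×3 + 1
3 = 3×1 + 0
gcd = 1, so a unique solution mod 7 exists.
Back-substitute for the Bézout coefficients:
1 = 7 − 2·3
So 3·(-2) ≡ 1 (mod 7), giving 3⁻¹ ≡ 5.
x ≡ 3⁻¹·5 ≡ 5·5 ≡ 4 (mod 7).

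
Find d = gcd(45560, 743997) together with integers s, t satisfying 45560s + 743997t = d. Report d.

1

Apply Euclid's algorithm to 743997 and 45560:
743997 = 16*45560 + 15037
45560 = 3*15037 + 449
15037 = 33*449 + 220
449 = 2*220 + 9
220 = 24*9 + 4
9 = 2*4 + 1
4 = 4*1 + 0
gcd(45560, 743997) = 1.
Working backward:
1 = 9 − 2·4
1 = −2·220 + 49·9
1 = 49·449 − 100·220
1 = −100·15037 + 3349·449
1 = 3349·45560 − 10147·15037
1 = −10147·743997 + 165701·45560
So 1 = (-10147)·743997 + (165701)·45560.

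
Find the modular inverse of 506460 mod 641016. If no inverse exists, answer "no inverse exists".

Compute gcd(506460, 641016):
641016 = 1·506460 + 134556
506460 = 3·134556 + 102792
134556 = 1·102792 + 31764
102792 = 3·31764 + 7500
31764 = 4·7500 + 1764
7500 = 4·1764 + 444
1764 = 3·444 + 432
444 = 1·432 + 12
432 = 36·12 + 0
gcd(506460, 641016) = 12 ≠ 1, so 506460 has no multiplicative inverse modulo 641016.

no inverse exists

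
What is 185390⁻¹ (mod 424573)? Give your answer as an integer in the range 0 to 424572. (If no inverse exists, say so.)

298621

Apply the Euclidean algorithm to 424573 and 185390:
424573 = 2×185390 + 53793
185390 = 3×53793 + 24011
53793 = 2×24011 + 5771
24011 = 4×5771 + 927
5771 = 6×927 + 209
927 = 4×209 + 91
209 = 2×91 + 27
91 = 3×27 + 10
27 = 2×10 + 7
10 = 1×7 + 3
7 = 2×3 + 1
3 = 3×1 + 0
Since gcd(185390, 424573) = 1, back-substitute to write 1 as a combination:
1 = 7 − 2·3
1 = −2·10 + 3·7
1 = 3·27 − 8·10
1 = −8·91 + 27·27
1 = 27·209 − 62·91
1 = −62·927 + 275·209
1 = 275·5771 − 1712·927
1 = −1712·24011 + 7123·5771
1 = 7123·53793 − 15958·24011
1 = −15958·185390 + 54997·53793
1 = 54997·424573 − 125952·185390
Hence 185390⁻¹ ≡ -125952 ≡ 298621 (mod 424573).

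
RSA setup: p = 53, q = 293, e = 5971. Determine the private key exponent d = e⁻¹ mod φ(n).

3611

φ(n) = (p−1)(q−1) = 52·292 = 15184.
Need d with 5971·d ≡ 1 (mod 15184). Apply the extended Euclidean algorithm:
15184 = 2×5971 + 3242
5971 = 1×3242 + 2729
3242 = 1×2729 + 513
2729 = 5×513 + 164
513 = 3×164 + 21
164 = 7×21 + 17
21 = 1×17 + 4
17 = 4×4 + 1
4 = 4×1 + 0
Back-substitute:
1 = 17 − 4·4
1 = −4·21 + 5·17
1 = 5·164 − 39·21
1 = −39·513 + 122·164
1 = 122·2729 − 649·513
1 = −649·3242 + 771·2729
1 = 771·5971 − 1420·3242
1 = −1420·15184 + 3611·5971
So 5971·3611 ≡ 1 (mod 15184), hence d = 3611.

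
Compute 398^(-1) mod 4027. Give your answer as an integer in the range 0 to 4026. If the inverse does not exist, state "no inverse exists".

Apply the Euclidean algorithm to 4027 and 398:
4027 = 10×398 + 47
398 = 8×47 + 22
47 = 2×22 + 3
22 = 7×3 + 1
3 = 3×1 + 0
Since gcd(398, 4027) = 1, back-substitute to write 1 as a combination:
1 = 22 − 7·3
1 = −7·47 + 15·22
1 = 15·398 − 127·47
1 = −127·4027 + 1285·398
So 398·1285 ≡ 1 (mod 4027).

1285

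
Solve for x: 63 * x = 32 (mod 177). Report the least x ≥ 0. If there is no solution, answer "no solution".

no solution

gcd(63, 177):
177 = 2×63 + 51
63 = 1×51 + 12
51 = 4×12 + 3
12 = 4×3 + 0
gcd = 3, but 3 ∤ 32, so the congruence has no solution.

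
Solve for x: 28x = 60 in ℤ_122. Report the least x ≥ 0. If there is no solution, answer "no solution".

37

First find gcd(28, 122):
122 = 4×28 + 10
28 = 2×10 + 8
10 = 1×8 + 2
8 = 4×2 + 0
gcd = 2 and 2 | 60, so solutions exist. Divide through by 2: 14x ≡ 30 (mod 61).
Now find 14⁻¹ mod 61:
61 = 4·14 + 5
14 = 2·5 + 4
5 = 1·4 + 1
4 = 4·1 + 0
Back-substitute:
1 = 5 − 4
1 = −14 + 3·5
1 = 3·61 − 13·14
So 14·(-13) ≡ 1 (mod 61), i.e. 14⁻¹ ≡ 48.
Then x ≡ 48·30 ≡ 37 (mod 61); the smallest non-negative solution is x = 37.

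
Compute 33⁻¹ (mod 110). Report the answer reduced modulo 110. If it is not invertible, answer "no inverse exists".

no inverse exists

Euclidean algorithm on 110, 33:
110 = 3×33 + 11
33 = 3×11 + 0
gcd(33, 110) = 11 ≠ 1, so 33 has no multiplicative inverse modulo 110.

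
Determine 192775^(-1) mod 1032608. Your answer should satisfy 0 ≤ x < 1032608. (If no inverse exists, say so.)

Apply the Euclidean algorithm to 1032608 and 192775:
1032608 = 5·192775 + 68733
192775 = 2·68733 + 55309
68733 = 1·55309 + 13424
55309 = 4·13424 + 1613
13424 = 8·1613 + 520
1613 = 3·520 + 53
520 = 9·53 + 43
53 = 1·43 + 10
43 = 4·10 + 3
10 = 3·3 + 1
3 = 3·1 + 0
Since gcd(192775, 1032608) = 1, back-substitute to write 1 as a combination:
1 = 10 − 3·3
1 = −3·43 + 13·10
1 = 13·53 − 16·43
1 = −16·520 + 157·53
1 = 157·1613 − 487·520
1 = −487·13424 + 4053·1613
1 = 4053·55309 − 16699·13424
1 = −16699·68733 + 20752·55309
1 = 20752·192775 − 58203·68733
1 = −58203·1032608 + 311767·192775
So 192775·311767 ≡ 1 (mod 1032608).

311767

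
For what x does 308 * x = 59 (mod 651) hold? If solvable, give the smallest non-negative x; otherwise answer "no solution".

gcd(308, 651):
651 = 2*308 + 35
308 = 8*35 + 28
35 = 1*28 + 7
28 = 4*7 + 0
gcd = 7, but 7 ∤ 59, so the congruence has no solution.

no solution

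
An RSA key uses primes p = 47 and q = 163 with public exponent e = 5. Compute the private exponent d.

2981

φ(n) = (p−1)(q−1) = 46·162 = 7452.
Need d with 5·d ≡ 1 (mod 7452). Apply the extended Euclidean algorithm:
7452 = 1490·5 + 2
5 = 2·2 + 1
2 = 2·1 + 0
Back-substitute:
1 = 5 − 2·2
1 = −2·7452 + 2981·5
So 5·2981 ≡ 1 (mod 7452), hence d = 2981.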